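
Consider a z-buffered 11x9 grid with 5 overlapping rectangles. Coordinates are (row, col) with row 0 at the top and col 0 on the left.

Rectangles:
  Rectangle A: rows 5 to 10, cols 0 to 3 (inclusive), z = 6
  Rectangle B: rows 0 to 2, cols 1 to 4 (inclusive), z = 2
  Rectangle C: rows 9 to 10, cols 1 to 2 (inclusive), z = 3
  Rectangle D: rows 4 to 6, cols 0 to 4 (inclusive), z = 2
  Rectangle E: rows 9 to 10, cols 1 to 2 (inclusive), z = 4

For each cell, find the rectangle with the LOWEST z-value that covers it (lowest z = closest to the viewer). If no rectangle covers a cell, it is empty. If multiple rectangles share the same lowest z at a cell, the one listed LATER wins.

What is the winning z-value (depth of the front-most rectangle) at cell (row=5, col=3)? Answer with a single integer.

Answer: 2

Derivation:
Check cell (5,3):
  A: rows 5-10 cols 0-3 z=6 -> covers; best now A (z=6)
  B: rows 0-2 cols 1-4 -> outside (row miss)
  C: rows 9-10 cols 1-2 -> outside (row miss)
  D: rows 4-6 cols 0-4 z=2 -> covers; best now D (z=2)
  E: rows 9-10 cols 1-2 -> outside (row miss)
Winner: D at z=2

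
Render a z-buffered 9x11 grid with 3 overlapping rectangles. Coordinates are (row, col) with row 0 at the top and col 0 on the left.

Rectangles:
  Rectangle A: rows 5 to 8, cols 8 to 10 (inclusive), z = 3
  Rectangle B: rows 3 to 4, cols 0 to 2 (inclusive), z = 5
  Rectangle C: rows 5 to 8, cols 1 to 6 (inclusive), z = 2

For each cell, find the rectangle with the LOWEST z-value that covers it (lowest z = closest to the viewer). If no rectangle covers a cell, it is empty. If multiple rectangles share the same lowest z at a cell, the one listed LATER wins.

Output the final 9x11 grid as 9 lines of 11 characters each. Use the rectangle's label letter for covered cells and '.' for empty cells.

...........
...........
...........
BBB........
BBB........
.CCCCCC.AAA
.CCCCCC.AAA
.CCCCCC.AAA
.CCCCCC.AAA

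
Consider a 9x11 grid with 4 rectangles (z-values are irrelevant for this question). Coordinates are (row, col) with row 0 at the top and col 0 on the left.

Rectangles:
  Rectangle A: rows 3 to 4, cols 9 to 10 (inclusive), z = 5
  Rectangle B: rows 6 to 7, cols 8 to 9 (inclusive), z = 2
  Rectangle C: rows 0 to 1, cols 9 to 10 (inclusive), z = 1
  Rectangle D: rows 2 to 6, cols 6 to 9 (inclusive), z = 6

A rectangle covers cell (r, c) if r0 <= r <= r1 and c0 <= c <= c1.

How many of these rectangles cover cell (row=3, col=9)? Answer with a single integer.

Check cell (3,9):
  A: rows 3-4 cols 9-10 -> covers
  B: rows 6-7 cols 8-9 -> outside (row miss)
  C: rows 0-1 cols 9-10 -> outside (row miss)
  D: rows 2-6 cols 6-9 -> covers
Count covering = 2

Answer: 2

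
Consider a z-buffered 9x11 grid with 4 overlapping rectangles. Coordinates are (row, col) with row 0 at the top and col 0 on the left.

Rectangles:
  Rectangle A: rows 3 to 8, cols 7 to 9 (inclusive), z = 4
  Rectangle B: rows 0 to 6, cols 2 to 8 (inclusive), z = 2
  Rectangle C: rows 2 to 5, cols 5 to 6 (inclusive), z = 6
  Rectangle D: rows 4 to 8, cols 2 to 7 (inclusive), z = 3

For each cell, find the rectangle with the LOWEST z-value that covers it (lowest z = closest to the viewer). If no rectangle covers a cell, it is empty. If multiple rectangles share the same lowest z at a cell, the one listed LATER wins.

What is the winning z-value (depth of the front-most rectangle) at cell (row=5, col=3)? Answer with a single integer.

Answer: 2

Derivation:
Check cell (5,3):
  A: rows 3-8 cols 7-9 -> outside (col miss)
  B: rows 0-6 cols 2-8 z=2 -> covers; best now B (z=2)
  C: rows 2-5 cols 5-6 -> outside (col miss)
  D: rows 4-8 cols 2-7 z=3 -> covers; best now B (z=2)
Winner: B at z=2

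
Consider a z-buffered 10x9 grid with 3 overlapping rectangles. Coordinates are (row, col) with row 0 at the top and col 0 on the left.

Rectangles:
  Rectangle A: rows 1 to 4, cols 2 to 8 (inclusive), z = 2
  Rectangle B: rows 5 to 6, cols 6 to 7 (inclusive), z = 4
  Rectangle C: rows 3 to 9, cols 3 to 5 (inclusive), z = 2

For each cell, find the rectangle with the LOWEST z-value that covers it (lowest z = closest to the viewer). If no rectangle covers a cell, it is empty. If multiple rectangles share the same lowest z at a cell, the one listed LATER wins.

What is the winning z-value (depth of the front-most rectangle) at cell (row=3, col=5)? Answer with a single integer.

Answer: 2

Derivation:
Check cell (3,5):
  A: rows 1-4 cols 2-8 z=2 -> covers; best now A (z=2)
  B: rows 5-6 cols 6-7 -> outside (row miss)
  C: rows 3-9 cols 3-5 z=2 -> covers; best now C (z=2)
Winner: C at z=2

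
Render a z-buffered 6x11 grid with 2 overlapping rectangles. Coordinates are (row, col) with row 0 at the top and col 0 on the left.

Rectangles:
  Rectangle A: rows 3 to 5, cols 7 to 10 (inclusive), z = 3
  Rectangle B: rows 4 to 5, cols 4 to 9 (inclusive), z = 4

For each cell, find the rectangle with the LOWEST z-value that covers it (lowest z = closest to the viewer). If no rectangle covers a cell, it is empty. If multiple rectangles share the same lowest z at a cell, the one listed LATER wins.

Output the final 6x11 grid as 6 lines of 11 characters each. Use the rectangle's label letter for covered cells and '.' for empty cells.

...........
...........
...........
.......AAAA
....BBBAAAA
....BBBAAAA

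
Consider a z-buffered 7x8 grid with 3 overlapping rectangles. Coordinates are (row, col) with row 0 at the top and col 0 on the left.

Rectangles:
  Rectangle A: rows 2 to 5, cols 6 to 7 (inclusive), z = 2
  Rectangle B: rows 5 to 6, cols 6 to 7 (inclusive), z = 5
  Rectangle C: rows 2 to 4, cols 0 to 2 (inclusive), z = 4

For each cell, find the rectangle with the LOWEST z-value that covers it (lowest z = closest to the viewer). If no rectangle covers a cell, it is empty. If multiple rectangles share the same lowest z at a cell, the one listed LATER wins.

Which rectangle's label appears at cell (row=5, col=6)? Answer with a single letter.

Check cell (5,6):
  A: rows 2-5 cols 6-7 z=2 -> covers; best now A (z=2)
  B: rows 5-6 cols 6-7 z=5 -> covers; best now A (z=2)
  C: rows 2-4 cols 0-2 -> outside (row miss)
Winner: A at z=2

Answer: A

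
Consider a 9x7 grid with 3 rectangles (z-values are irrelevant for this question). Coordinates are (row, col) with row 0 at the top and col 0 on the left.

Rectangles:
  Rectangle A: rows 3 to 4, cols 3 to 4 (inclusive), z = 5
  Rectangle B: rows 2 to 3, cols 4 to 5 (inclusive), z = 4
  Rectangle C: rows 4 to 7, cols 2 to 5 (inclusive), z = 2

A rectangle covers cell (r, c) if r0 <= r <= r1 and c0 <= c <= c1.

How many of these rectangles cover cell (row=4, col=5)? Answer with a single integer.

Answer: 1

Derivation:
Check cell (4,5):
  A: rows 3-4 cols 3-4 -> outside (col miss)
  B: rows 2-3 cols 4-5 -> outside (row miss)
  C: rows 4-7 cols 2-5 -> covers
Count covering = 1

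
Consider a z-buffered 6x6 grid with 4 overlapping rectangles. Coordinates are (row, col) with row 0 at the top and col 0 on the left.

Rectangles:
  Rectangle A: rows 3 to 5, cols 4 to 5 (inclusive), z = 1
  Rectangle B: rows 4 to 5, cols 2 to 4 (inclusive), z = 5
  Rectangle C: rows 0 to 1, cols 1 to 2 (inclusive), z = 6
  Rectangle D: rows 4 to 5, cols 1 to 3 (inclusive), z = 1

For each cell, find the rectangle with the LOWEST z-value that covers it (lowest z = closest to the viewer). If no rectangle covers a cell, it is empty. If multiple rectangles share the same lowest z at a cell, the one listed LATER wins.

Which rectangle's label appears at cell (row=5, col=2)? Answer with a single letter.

Answer: D

Derivation:
Check cell (5,2):
  A: rows 3-5 cols 4-5 -> outside (col miss)
  B: rows 4-5 cols 2-4 z=5 -> covers; best now B (z=5)
  C: rows 0-1 cols 1-2 -> outside (row miss)
  D: rows 4-5 cols 1-3 z=1 -> covers; best now D (z=1)
Winner: D at z=1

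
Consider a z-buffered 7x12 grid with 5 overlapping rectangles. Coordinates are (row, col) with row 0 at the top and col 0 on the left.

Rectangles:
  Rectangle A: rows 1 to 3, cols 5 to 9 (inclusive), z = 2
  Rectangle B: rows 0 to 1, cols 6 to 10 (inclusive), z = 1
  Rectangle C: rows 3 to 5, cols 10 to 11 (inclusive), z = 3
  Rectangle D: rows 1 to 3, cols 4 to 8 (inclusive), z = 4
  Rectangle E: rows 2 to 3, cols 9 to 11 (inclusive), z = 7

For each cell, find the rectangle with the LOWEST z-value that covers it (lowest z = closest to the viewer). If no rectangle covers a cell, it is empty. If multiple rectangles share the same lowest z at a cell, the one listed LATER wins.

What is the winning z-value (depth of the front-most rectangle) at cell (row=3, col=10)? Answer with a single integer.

Answer: 3

Derivation:
Check cell (3,10):
  A: rows 1-3 cols 5-9 -> outside (col miss)
  B: rows 0-1 cols 6-10 -> outside (row miss)
  C: rows 3-5 cols 10-11 z=3 -> covers; best now C (z=3)
  D: rows 1-3 cols 4-8 -> outside (col miss)
  E: rows 2-3 cols 9-11 z=7 -> covers; best now C (z=3)
Winner: C at z=3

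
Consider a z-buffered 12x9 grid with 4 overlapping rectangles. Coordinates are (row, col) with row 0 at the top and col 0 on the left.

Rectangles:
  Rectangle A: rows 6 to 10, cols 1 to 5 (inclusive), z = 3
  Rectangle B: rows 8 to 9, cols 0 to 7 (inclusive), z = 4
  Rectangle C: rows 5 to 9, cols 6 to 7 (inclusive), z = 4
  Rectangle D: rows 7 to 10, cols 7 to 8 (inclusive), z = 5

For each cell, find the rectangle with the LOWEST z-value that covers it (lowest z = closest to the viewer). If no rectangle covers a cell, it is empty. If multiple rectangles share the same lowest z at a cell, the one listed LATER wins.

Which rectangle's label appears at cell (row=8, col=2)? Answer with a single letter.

Check cell (8,2):
  A: rows 6-10 cols 1-5 z=3 -> covers; best now A (z=3)
  B: rows 8-9 cols 0-7 z=4 -> covers; best now A (z=3)
  C: rows 5-9 cols 6-7 -> outside (col miss)
  D: rows 7-10 cols 7-8 -> outside (col miss)
Winner: A at z=3

Answer: A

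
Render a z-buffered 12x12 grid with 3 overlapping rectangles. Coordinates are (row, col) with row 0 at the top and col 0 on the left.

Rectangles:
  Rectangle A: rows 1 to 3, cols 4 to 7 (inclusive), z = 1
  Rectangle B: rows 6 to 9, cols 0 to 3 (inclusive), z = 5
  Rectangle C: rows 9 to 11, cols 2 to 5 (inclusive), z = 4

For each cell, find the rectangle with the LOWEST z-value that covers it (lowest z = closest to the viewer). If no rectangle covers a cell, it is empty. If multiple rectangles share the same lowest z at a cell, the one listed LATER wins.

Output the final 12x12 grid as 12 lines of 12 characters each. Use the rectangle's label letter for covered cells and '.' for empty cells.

............
....AAAA....
....AAAA....
....AAAA....
............
............
BBBB........
BBBB........
BBBB........
BBCCCC......
..CCCC......
..CCCC......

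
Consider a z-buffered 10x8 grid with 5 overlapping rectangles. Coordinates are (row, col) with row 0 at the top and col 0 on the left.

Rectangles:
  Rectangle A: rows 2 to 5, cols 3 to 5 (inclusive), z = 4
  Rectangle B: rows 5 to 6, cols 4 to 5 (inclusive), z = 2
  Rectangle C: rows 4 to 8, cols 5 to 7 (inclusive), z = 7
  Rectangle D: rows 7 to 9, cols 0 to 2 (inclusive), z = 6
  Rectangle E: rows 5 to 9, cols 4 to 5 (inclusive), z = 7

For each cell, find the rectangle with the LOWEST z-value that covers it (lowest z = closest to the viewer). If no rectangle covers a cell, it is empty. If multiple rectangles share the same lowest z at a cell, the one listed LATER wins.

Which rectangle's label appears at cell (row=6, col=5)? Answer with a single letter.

Answer: B

Derivation:
Check cell (6,5):
  A: rows 2-5 cols 3-5 -> outside (row miss)
  B: rows 5-6 cols 4-5 z=2 -> covers; best now B (z=2)
  C: rows 4-8 cols 5-7 z=7 -> covers; best now B (z=2)
  D: rows 7-9 cols 0-2 -> outside (row miss)
  E: rows 5-9 cols 4-5 z=7 -> covers; best now B (z=2)
Winner: B at z=2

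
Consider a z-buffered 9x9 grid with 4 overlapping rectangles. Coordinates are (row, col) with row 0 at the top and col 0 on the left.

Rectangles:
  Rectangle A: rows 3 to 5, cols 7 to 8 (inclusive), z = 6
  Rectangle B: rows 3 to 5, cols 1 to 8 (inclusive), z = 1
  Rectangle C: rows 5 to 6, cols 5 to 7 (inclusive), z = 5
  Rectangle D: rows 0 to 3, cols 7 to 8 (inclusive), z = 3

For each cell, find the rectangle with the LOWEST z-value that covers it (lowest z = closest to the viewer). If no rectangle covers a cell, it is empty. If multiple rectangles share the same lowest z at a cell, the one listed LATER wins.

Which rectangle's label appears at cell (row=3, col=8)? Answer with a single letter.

Answer: B

Derivation:
Check cell (3,8):
  A: rows 3-5 cols 7-8 z=6 -> covers; best now A (z=6)
  B: rows 3-5 cols 1-8 z=1 -> covers; best now B (z=1)
  C: rows 5-6 cols 5-7 -> outside (row miss)
  D: rows 0-3 cols 7-8 z=3 -> covers; best now B (z=1)
Winner: B at z=1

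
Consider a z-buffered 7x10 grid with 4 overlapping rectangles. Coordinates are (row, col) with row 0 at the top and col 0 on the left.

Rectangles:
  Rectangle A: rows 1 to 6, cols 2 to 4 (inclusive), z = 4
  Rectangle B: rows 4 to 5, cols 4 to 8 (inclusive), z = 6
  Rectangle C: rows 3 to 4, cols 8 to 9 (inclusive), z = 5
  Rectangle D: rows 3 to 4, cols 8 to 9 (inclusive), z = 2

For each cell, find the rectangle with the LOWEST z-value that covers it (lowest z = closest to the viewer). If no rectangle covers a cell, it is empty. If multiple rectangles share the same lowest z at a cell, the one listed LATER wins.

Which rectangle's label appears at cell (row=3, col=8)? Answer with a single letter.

Check cell (3,8):
  A: rows 1-6 cols 2-4 -> outside (col miss)
  B: rows 4-5 cols 4-8 -> outside (row miss)
  C: rows 3-4 cols 8-9 z=5 -> covers; best now C (z=5)
  D: rows 3-4 cols 8-9 z=2 -> covers; best now D (z=2)
Winner: D at z=2

Answer: D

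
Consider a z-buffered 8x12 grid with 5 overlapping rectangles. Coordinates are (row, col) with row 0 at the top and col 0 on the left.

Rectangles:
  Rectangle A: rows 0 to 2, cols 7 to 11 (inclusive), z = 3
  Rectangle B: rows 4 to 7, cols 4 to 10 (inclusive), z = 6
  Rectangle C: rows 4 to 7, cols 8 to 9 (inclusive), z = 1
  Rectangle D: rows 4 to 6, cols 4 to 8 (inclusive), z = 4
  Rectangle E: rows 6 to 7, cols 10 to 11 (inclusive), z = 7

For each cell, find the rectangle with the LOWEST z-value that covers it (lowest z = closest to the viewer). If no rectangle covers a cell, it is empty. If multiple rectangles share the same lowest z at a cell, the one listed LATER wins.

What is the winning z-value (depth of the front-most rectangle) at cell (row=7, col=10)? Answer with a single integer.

Answer: 6

Derivation:
Check cell (7,10):
  A: rows 0-2 cols 7-11 -> outside (row miss)
  B: rows 4-7 cols 4-10 z=6 -> covers; best now B (z=6)
  C: rows 4-7 cols 8-9 -> outside (col miss)
  D: rows 4-6 cols 4-8 -> outside (row miss)
  E: rows 6-7 cols 10-11 z=7 -> covers; best now B (z=6)
Winner: B at z=6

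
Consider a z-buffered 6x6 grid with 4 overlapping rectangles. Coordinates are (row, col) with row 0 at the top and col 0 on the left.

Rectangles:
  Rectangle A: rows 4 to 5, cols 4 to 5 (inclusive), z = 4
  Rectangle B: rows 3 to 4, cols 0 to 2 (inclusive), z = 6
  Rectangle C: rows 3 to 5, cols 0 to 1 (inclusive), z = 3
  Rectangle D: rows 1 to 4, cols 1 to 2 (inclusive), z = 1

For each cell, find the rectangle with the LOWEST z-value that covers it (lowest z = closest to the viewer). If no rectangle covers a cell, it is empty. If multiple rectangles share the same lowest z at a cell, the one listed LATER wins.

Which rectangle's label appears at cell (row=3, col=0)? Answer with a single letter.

Answer: C

Derivation:
Check cell (3,0):
  A: rows 4-5 cols 4-5 -> outside (row miss)
  B: rows 3-4 cols 0-2 z=6 -> covers; best now B (z=6)
  C: rows 3-5 cols 0-1 z=3 -> covers; best now C (z=3)
  D: rows 1-4 cols 1-2 -> outside (col miss)
Winner: C at z=3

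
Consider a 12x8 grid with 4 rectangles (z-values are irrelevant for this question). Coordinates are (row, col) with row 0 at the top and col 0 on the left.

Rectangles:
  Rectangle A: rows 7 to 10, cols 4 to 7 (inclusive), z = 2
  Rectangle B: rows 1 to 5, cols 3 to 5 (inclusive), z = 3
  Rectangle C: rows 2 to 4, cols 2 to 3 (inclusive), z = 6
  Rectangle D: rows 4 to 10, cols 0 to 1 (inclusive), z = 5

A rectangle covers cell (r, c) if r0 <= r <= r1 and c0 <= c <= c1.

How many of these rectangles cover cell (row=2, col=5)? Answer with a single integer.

Answer: 1

Derivation:
Check cell (2,5):
  A: rows 7-10 cols 4-7 -> outside (row miss)
  B: rows 1-5 cols 3-5 -> covers
  C: rows 2-4 cols 2-3 -> outside (col miss)
  D: rows 4-10 cols 0-1 -> outside (row miss)
Count covering = 1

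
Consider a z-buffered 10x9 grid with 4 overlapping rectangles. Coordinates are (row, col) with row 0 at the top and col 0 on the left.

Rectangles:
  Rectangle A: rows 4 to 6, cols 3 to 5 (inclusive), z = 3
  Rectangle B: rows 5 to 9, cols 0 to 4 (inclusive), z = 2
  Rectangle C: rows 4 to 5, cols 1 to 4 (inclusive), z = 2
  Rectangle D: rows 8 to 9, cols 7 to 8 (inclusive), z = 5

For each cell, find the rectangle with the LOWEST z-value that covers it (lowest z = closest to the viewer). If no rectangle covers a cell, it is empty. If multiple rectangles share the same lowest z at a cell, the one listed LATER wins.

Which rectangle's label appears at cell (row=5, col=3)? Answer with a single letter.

Check cell (5,3):
  A: rows 4-6 cols 3-5 z=3 -> covers; best now A (z=3)
  B: rows 5-9 cols 0-4 z=2 -> covers; best now B (z=2)
  C: rows 4-5 cols 1-4 z=2 -> covers; best now C (z=2)
  D: rows 8-9 cols 7-8 -> outside (row miss)
Winner: C at z=2

Answer: C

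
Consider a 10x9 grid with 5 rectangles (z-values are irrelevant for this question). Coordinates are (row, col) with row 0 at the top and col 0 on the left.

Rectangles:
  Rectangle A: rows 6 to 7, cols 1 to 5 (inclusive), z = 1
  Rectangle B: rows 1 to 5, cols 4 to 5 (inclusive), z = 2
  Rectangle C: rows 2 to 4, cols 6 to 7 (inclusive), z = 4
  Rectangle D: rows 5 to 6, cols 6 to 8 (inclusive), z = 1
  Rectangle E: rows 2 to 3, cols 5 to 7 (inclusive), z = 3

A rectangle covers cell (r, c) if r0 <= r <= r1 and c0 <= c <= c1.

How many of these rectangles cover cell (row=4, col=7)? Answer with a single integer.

Answer: 1

Derivation:
Check cell (4,7):
  A: rows 6-7 cols 1-5 -> outside (row miss)
  B: rows 1-5 cols 4-5 -> outside (col miss)
  C: rows 2-4 cols 6-7 -> covers
  D: rows 5-6 cols 6-8 -> outside (row miss)
  E: rows 2-3 cols 5-7 -> outside (row miss)
Count covering = 1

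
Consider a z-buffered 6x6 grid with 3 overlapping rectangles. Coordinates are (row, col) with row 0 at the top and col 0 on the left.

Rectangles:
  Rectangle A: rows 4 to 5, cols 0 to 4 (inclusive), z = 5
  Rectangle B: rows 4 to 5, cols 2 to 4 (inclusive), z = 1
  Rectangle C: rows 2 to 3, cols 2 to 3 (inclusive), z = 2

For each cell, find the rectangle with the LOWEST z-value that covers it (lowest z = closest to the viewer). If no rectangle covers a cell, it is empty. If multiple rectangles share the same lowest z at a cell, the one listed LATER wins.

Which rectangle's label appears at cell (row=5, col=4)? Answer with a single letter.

Check cell (5,4):
  A: rows 4-5 cols 0-4 z=5 -> covers; best now A (z=5)
  B: rows 4-5 cols 2-4 z=1 -> covers; best now B (z=1)
  C: rows 2-3 cols 2-3 -> outside (row miss)
Winner: B at z=1

Answer: B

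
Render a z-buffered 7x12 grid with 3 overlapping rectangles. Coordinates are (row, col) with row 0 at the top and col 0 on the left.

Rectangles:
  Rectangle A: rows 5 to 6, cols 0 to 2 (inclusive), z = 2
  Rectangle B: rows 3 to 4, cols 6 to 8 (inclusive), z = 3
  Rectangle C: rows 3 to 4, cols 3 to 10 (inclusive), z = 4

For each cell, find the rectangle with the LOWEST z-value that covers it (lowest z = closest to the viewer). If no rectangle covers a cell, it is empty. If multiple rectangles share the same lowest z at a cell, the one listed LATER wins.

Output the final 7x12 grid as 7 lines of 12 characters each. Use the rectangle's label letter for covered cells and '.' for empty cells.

............
............
............
...CCCBBBCC.
...CCCBBBCC.
AAA.........
AAA.........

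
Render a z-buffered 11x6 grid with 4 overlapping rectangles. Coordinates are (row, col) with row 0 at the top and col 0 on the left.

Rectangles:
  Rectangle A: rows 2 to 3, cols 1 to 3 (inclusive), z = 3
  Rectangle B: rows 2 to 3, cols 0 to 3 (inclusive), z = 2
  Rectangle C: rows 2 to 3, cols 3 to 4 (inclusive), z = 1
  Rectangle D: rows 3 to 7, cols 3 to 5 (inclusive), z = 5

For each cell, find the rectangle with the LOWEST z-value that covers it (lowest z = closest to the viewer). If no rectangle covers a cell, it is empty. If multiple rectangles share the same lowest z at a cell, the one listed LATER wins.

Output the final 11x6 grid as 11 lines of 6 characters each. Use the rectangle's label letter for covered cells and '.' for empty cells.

......
......
BBBCC.
BBBCCD
...DDD
...DDD
...DDD
...DDD
......
......
......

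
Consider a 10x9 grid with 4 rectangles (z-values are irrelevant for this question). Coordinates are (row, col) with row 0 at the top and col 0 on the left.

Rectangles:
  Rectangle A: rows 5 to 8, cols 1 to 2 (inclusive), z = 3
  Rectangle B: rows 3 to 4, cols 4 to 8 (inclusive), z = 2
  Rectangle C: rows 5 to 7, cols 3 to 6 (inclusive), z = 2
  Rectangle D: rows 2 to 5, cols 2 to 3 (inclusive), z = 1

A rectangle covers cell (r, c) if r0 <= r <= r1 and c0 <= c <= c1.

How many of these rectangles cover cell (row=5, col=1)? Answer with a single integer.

Check cell (5,1):
  A: rows 5-8 cols 1-2 -> covers
  B: rows 3-4 cols 4-8 -> outside (row miss)
  C: rows 5-7 cols 3-6 -> outside (col miss)
  D: rows 2-5 cols 2-3 -> outside (col miss)
Count covering = 1

Answer: 1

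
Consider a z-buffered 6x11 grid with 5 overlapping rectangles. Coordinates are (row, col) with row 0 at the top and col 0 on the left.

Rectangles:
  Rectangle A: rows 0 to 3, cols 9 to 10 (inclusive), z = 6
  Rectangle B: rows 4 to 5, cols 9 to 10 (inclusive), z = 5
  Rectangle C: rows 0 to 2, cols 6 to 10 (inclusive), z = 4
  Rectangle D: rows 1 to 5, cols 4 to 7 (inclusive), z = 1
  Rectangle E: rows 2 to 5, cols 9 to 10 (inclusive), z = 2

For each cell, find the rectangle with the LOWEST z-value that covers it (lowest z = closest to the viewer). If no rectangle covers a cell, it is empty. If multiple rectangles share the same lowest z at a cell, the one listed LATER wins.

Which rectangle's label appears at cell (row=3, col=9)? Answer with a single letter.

Check cell (3,9):
  A: rows 0-3 cols 9-10 z=6 -> covers; best now A (z=6)
  B: rows 4-5 cols 9-10 -> outside (row miss)
  C: rows 0-2 cols 6-10 -> outside (row miss)
  D: rows 1-5 cols 4-7 -> outside (col miss)
  E: rows 2-5 cols 9-10 z=2 -> covers; best now E (z=2)
Winner: E at z=2

Answer: E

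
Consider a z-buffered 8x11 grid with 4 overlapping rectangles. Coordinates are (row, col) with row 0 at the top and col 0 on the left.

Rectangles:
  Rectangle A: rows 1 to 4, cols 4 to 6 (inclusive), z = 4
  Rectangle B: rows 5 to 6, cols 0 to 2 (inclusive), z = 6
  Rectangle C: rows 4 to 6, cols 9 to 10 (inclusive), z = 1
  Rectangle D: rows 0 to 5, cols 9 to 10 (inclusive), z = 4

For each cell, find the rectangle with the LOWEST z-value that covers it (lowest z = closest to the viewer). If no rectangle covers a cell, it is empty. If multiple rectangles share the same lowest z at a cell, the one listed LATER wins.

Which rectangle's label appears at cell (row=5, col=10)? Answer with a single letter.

Check cell (5,10):
  A: rows 1-4 cols 4-6 -> outside (row miss)
  B: rows 5-6 cols 0-2 -> outside (col miss)
  C: rows 4-6 cols 9-10 z=1 -> covers; best now C (z=1)
  D: rows 0-5 cols 9-10 z=4 -> covers; best now C (z=1)
Winner: C at z=1

Answer: C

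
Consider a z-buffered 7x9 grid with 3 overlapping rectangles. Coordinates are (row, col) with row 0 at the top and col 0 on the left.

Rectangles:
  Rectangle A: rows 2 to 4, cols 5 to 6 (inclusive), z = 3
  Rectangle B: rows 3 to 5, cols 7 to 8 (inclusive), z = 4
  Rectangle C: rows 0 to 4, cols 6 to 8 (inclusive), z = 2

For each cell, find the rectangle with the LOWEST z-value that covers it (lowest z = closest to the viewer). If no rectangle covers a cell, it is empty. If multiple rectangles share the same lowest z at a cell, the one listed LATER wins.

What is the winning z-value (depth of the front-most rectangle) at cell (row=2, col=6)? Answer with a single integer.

Answer: 2

Derivation:
Check cell (2,6):
  A: rows 2-4 cols 5-6 z=3 -> covers; best now A (z=3)
  B: rows 3-5 cols 7-8 -> outside (row miss)
  C: rows 0-4 cols 6-8 z=2 -> covers; best now C (z=2)
Winner: C at z=2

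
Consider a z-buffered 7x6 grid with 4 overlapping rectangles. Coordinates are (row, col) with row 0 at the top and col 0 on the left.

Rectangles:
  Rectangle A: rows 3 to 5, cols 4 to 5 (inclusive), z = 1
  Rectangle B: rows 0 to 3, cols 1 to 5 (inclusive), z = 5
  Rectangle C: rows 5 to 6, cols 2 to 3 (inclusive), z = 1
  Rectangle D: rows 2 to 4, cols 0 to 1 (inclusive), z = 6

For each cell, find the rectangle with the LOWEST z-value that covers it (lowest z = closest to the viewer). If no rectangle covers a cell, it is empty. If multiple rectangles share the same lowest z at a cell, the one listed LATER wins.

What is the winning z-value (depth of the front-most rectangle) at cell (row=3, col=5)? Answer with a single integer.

Check cell (3,5):
  A: rows 3-5 cols 4-5 z=1 -> covers; best now A (z=1)
  B: rows 0-3 cols 1-5 z=5 -> covers; best now A (z=1)
  C: rows 5-6 cols 2-3 -> outside (row miss)
  D: rows 2-4 cols 0-1 -> outside (col miss)
Winner: A at z=1

Answer: 1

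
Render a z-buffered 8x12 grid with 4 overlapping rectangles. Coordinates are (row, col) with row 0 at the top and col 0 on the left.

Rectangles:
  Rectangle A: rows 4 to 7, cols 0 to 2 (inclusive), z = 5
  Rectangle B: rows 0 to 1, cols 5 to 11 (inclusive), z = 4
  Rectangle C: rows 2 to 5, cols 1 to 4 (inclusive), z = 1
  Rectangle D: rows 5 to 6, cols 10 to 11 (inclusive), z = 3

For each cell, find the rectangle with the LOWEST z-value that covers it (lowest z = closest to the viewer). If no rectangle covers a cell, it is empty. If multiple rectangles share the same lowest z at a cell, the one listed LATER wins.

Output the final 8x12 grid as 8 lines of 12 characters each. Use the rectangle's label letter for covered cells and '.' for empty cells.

.....BBBBBBB
.....BBBBBBB
.CCCC.......
.CCCC.......
ACCCC.......
ACCCC.....DD
AAA.......DD
AAA.........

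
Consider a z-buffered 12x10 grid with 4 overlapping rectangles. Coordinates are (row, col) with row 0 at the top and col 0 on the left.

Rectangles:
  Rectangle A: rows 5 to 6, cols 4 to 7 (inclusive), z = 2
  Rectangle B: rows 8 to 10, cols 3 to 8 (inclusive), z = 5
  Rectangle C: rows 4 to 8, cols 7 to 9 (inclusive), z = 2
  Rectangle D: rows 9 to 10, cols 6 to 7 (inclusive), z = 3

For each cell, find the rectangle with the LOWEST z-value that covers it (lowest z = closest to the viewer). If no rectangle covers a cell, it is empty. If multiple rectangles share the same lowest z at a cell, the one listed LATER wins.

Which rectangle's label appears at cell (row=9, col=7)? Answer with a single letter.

Check cell (9,7):
  A: rows 5-6 cols 4-7 -> outside (row miss)
  B: rows 8-10 cols 3-8 z=5 -> covers; best now B (z=5)
  C: rows 4-8 cols 7-9 -> outside (row miss)
  D: rows 9-10 cols 6-7 z=3 -> covers; best now D (z=3)
Winner: D at z=3

Answer: D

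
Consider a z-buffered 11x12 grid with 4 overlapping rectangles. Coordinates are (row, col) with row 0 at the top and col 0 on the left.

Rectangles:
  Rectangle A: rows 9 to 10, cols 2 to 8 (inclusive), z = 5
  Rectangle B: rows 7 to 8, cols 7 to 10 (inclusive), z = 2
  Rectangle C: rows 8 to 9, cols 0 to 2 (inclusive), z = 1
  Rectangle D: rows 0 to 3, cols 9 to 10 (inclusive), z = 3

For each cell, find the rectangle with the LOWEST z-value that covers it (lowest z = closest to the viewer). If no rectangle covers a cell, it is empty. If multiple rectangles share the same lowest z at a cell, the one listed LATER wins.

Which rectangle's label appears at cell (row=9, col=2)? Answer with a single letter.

Answer: C

Derivation:
Check cell (9,2):
  A: rows 9-10 cols 2-8 z=5 -> covers; best now A (z=5)
  B: rows 7-8 cols 7-10 -> outside (row miss)
  C: rows 8-9 cols 0-2 z=1 -> covers; best now C (z=1)
  D: rows 0-3 cols 9-10 -> outside (row miss)
Winner: C at z=1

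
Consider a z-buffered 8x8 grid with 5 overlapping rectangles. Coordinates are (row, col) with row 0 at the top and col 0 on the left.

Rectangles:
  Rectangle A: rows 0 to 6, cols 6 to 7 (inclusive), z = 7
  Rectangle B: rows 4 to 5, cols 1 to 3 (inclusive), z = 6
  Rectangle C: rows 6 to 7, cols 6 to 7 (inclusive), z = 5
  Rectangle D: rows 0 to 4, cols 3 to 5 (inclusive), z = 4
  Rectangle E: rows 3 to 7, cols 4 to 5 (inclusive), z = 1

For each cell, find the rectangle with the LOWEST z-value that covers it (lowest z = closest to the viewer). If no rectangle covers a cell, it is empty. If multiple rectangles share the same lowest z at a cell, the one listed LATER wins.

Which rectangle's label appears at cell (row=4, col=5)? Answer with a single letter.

Check cell (4,5):
  A: rows 0-6 cols 6-7 -> outside (col miss)
  B: rows 4-5 cols 1-3 -> outside (col miss)
  C: rows 6-7 cols 6-7 -> outside (row miss)
  D: rows 0-4 cols 3-5 z=4 -> covers; best now D (z=4)
  E: rows 3-7 cols 4-5 z=1 -> covers; best now E (z=1)
Winner: E at z=1

Answer: E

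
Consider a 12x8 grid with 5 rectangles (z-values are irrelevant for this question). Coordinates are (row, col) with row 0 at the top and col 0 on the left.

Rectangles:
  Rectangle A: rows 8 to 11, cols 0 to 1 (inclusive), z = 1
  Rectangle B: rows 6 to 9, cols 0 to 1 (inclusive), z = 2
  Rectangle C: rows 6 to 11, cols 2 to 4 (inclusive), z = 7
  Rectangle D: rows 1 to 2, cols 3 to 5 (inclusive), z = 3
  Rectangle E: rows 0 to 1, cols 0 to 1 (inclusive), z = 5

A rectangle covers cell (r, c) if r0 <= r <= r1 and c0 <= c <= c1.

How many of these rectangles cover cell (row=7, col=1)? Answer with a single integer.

Answer: 1

Derivation:
Check cell (7,1):
  A: rows 8-11 cols 0-1 -> outside (row miss)
  B: rows 6-9 cols 0-1 -> covers
  C: rows 6-11 cols 2-4 -> outside (col miss)
  D: rows 1-2 cols 3-5 -> outside (row miss)
  E: rows 0-1 cols 0-1 -> outside (row miss)
Count covering = 1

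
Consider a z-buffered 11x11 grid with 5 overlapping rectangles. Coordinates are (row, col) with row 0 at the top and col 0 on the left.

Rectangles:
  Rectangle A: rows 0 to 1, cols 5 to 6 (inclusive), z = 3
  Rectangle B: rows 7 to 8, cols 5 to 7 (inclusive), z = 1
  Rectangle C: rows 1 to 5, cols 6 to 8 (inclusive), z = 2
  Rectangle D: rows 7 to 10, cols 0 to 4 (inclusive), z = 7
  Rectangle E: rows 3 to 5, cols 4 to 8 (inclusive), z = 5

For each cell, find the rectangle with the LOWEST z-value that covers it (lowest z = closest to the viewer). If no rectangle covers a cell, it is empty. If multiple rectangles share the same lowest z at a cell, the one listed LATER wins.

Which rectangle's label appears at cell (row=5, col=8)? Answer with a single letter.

Answer: C

Derivation:
Check cell (5,8):
  A: rows 0-1 cols 5-6 -> outside (row miss)
  B: rows 7-8 cols 5-7 -> outside (row miss)
  C: rows 1-5 cols 6-8 z=2 -> covers; best now C (z=2)
  D: rows 7-10 cols 0-4 -> outside (row miss)
  E: rows 3-5 cols 4-8 z=5 -> covers; best now C (z=2)
Winner: C at z=2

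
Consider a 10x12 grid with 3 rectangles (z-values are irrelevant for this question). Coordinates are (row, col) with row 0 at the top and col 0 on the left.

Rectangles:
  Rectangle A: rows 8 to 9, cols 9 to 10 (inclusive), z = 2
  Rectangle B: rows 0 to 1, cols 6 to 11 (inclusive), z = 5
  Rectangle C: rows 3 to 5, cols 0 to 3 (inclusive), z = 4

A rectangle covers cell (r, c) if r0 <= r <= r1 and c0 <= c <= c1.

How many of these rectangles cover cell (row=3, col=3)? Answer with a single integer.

Check cell (3,3):
  A: rows 8-9 cols 9-10 -> outside (row miss)
  B: rows 0-1 cols 6-11 -> outside (row miss)
  C: rows 3-5 cols 0-3 -> covers
Count covering = 1

Answer: 1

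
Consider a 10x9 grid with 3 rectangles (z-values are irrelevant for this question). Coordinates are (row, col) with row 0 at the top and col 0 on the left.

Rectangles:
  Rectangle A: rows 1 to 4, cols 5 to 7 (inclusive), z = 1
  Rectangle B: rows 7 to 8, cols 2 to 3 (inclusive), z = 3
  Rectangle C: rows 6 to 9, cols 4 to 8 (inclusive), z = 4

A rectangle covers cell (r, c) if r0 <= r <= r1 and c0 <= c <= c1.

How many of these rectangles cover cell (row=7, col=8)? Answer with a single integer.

Answer: 1

Derivation:
Check cell (7,8):
  A: rows 1-4 cols 5-7 -> outside (row miss)
  B: rows 7-8 cols 2-3 -> outside (col miss)
  C: rows 6-9 cols 4-8 -> covers
Count covering = 1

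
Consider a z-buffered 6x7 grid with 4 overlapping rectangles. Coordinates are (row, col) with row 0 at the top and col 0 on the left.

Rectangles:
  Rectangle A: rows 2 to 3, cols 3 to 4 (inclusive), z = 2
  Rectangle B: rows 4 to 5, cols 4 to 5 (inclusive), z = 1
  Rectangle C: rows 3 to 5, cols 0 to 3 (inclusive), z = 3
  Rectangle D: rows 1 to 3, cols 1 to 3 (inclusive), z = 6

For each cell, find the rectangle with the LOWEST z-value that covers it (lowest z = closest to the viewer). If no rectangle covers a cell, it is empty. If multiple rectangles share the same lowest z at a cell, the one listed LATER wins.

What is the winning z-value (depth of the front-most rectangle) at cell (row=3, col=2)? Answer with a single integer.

Check cell (3,2):
  A: rows 2-3 cols 3-4 -> outside (col miss)
  B: rows 4-5 cols 4-5 -> outside (row miss)
  C: rows 3-5 cols 0-3 z=3 -> covers; best now C (z=3)
  D: rows 1-3 cols 1-3 z=6 -> covers; best now C (z=3)
Winner: C at z=3

Answer: 3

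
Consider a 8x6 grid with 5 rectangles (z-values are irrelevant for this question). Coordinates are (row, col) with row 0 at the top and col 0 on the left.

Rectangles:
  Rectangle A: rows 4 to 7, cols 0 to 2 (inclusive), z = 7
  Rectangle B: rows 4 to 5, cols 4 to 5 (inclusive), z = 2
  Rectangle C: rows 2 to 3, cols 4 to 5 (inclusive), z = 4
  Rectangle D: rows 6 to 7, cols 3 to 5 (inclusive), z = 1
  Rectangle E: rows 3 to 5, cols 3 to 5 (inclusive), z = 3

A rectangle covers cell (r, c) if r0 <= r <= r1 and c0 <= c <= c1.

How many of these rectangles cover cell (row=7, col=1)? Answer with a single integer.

Answer: 1

Derivation:
Check cell (7,1):
  A: rows 4-7 cols 0-2 -> covers
  B: rows 4-5 cols 4-5 -> outside (row miss)
  C: rows 2-3 cols 4-5 -> outside (row miss)
  D: rows 6-7 cols 3-5 -> outside (col miss)
  E: rows 3-5 cols 3-5 -> outside (row miss)
Count covering = 1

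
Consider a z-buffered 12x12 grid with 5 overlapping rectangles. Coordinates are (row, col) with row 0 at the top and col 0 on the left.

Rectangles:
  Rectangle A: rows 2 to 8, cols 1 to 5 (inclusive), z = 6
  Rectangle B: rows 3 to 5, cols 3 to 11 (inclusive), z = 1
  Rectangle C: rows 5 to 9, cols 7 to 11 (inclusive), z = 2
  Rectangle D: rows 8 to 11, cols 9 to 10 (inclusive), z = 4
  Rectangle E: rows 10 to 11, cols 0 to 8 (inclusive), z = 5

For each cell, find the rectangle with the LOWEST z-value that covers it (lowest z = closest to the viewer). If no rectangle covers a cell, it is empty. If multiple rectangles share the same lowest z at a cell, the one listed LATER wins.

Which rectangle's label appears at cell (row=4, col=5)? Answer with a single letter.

Answer: B

Derivation:
Check cell (4,5):
  A: rows 2-8 cols 1-5 z=6 -> covers; best now A (z=6)
  B: rows 3-5 cols 3-11 z=1 -> covers; best now B (z=1)
  C: rows 5-9 cols 7-11 -> outside (row miss)
  D: rows 8-11 cols 9-10 -> outside (row miss)
  E: rows 10-11 cols 0-8 -> outside (row miss)
Winner: B at z=1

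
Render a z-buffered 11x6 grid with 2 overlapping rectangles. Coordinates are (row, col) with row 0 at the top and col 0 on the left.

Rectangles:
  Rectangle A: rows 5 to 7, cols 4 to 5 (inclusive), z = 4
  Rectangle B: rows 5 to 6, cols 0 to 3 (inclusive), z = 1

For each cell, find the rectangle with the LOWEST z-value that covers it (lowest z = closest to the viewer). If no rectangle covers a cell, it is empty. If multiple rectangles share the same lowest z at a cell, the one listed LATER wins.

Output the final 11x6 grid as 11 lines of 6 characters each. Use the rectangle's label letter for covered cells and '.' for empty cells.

......
......
......
......
......
BBBBAA
BBBBAA
....AA
......
......
......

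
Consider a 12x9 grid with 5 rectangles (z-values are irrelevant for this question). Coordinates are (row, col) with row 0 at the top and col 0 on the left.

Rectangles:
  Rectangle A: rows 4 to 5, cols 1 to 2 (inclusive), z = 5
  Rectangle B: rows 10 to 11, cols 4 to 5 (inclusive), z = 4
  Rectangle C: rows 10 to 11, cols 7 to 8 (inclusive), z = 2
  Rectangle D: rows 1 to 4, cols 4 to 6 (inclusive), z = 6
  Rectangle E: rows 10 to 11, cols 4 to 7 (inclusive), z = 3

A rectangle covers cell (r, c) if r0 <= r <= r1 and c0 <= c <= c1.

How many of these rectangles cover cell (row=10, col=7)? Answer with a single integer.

Answer: 2

Derivation:
Check cell (10,7):
  A: rows 4-5 cols 1-2 -> outside (row miss)
  B: rows 10-11 cols 4-5 -> outside (col miss)
  C: rows 10-11 cols 7-8 -> covers
  D: rows 1-4 cols 4-6 -> outside (row miss)
  E: rows 10-11 cols 4-7 -> covers
Count covering = 2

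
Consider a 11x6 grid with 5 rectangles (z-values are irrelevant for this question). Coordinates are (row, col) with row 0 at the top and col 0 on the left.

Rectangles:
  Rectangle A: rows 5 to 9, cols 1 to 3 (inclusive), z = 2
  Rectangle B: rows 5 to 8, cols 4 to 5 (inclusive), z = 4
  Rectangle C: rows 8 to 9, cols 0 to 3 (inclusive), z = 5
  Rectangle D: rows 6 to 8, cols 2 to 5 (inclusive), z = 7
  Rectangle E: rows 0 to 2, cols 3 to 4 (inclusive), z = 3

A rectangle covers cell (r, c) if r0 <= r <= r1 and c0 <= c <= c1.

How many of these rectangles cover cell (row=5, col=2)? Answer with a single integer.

Check cell (5,2):
  A: rows 5-9 cols 1-3 -> covers
  B: rows 5-8 cols 4-5 -> outside (col miss)
  C: rows 8-9 cols 0-3 -> outside (row miss)
  D: rows 6-8 cols 2-5 -> outside (row miss)
  E: rows 0-2 cols 3-4 -> outside (row miss)
Count covering = 1

Answer: 1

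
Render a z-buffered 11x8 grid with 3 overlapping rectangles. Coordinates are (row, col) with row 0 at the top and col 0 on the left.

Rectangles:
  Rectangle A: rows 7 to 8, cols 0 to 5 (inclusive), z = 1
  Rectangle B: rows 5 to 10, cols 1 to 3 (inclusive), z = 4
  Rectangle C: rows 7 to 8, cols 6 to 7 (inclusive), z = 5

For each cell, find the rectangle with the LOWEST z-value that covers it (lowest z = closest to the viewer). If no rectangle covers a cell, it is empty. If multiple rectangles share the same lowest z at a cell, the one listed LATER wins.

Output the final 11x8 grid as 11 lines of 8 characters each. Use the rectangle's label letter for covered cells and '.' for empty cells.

........
........
........
........
........
.BBB....
.BBB....
AAAAAACC
AAAAAACC
.BBB....
.BBB....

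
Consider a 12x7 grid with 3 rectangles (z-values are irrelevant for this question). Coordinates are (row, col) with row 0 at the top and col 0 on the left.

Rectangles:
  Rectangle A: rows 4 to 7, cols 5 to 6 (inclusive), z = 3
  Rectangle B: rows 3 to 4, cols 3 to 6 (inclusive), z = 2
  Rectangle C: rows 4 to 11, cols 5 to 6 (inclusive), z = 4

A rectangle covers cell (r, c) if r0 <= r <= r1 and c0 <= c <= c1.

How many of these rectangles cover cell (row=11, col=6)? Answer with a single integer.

Answer: 1

Derivation:
Check cell (11,6):
  A: rows 4-7 cols 5-6 -> outside (row miss)
  B: rows 3-4 cols 3-6 -> outside (row miss)
  C: rows 4-11 cols 5-6 -> covers
Count covering = 1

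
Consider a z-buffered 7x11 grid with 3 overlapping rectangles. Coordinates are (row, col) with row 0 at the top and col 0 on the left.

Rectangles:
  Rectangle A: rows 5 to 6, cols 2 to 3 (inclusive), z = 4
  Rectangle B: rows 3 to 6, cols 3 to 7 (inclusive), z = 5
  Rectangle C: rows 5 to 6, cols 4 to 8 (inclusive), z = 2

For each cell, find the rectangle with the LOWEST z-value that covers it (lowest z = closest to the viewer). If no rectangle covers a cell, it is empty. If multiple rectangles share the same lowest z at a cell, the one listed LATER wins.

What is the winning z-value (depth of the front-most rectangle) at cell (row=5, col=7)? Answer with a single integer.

Check cell (5,7):
  A: rows 5-6 cols 2-3 -> outside (col miss)
  B: rows 3-6 cols 3-7 z=5 -> covers; best now B (z=5)
  C: rows 5-6 cols 4-8 z=2 -> covers; best now C (z=2)
Winner: C at z=2

Answer: 2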